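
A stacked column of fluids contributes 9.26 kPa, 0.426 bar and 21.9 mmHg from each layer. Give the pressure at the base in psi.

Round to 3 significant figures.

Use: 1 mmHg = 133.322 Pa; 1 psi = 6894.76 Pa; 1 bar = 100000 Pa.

7.95 psi

9.26 kPa × 1000 = 9260 Pa
0.426 bar × 100000 = 42600 Pa
21.9 mmHg × 133.322 = 2919.75 Pa
Sum: 9260 + 42600 + 2919.75 = 54779.8 Pa
In psi: 54779.8 / 6894.76 = 7.94514 psi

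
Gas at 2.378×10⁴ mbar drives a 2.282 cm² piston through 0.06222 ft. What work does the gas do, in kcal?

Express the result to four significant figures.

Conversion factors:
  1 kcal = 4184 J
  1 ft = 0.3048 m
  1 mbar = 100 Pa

2.378×10⁴ mbar → 2.378×10⁶ Pa
2.282 cm² → 2.282×10⁻⁴ m²
F = P × A = 2.378×10⁶ × 2.282×10⁻⁴ = 542.66 N
0.06222 ft → 0.0189647 m
W = F × d = 542.66 × 0.0189647 = 10.2914 J
In kcal: 10.2914 / 4184 = 0.0024597 kcal

0.002460 kcal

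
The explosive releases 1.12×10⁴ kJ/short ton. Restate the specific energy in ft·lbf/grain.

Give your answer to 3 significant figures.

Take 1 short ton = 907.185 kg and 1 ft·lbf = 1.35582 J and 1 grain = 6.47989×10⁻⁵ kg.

1.12×10⁴ kJ/short ton × 1000 J/kJ ÷ 907.185 kg/short ton = 12345.9 J/kg
12345.9 J/kg ÷ 1.35582 J/ft·lbf × 6.47989×10⁻⁵ kg/grain = 0.590049 ft·lbf/grain

0.590 ft·lbf/grain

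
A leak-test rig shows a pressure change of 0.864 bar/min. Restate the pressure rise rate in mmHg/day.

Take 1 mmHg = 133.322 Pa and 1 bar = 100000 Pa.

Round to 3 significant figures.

9.33×10⁵ mmHg/day

0.864 bar/min × 100000 Pa/bar ÷ 60 s/min = 1440 Pa/s
1440 Pa/s ÷ 133.322 Pa/mmHg × 86400 s/day = 933199 mmHg/day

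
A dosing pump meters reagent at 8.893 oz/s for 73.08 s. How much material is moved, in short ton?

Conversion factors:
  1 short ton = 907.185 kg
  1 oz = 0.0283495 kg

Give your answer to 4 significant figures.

8.893 oz/s → 0.252112 kg/s
m = ṁ × t = 0.252112 × 73.08 = 18.4243 kg
In short ton: 18.4243 / 907.185 = 0.0203093 short ton

0.02031 short ton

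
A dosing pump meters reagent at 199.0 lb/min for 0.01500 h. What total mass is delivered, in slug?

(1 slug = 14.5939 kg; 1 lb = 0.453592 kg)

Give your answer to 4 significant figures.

199.0 lb/min → 1.50441 kg/s
0.01500 h → 54 s
m = ṁ × t = 1.50441 × 54 = 81.2381 kg
In slug: 81.2381 / 14.5939 = 5.56658 slug

5.567 slug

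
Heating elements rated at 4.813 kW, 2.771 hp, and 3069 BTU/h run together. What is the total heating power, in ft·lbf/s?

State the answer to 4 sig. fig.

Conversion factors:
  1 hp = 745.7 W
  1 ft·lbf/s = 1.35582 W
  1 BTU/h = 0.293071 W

4.813 kW × 1000 = 4813 W
2.771 hp × 745.7 = 2066.33 W
3069 BTU/h × 0.293071 = 899.435 W
Combined: 4813 + 2066.33 + 899.435 = 7778.76 W
In ft·lbf/s: 7778.76 / 1.35582 = 5737.31 ft·lbf/s

5737 ft·lbf/s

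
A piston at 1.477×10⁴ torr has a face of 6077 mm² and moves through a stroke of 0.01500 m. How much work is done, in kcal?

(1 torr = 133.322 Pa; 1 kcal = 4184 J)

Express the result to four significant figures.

1.477×10⁴ torr → 1.96917×10⁶ Pa
6077 mm² → 0.006077 m²
F = P × A = 1.96917×10⁶ × 0.006077 = 11966.6 N
W = F × d = 11966.6 × 0.015 = 179.499 J
In kcal: 179.499 / 4184 = 0.0429013 kcal

0.04290 kcal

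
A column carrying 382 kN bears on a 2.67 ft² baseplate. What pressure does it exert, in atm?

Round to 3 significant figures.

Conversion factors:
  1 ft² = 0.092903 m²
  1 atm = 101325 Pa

15.2 atm

382 kN × 1000 = 382000 N
2.67 ft² × 0.092903 = 0.248051 m²
P = F / A = 382000 N / 0.248051 m² = 1.54001×10⁶ Pa
1.54001×10⁶ Pa ÷ (101325 Pa/atm) = 15.1987 atm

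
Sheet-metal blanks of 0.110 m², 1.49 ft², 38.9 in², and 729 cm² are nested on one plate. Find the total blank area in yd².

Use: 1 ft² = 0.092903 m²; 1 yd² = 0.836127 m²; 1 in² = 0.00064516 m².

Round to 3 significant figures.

0.414 yd²

0.110 m² (already m²)
1.49 ft² × 0.092903 → 0.138425 m²
38.9 in² × 0.00064516 → 0.0250967 m²
729 cm² × 0.0001 → 0.0729 m²
Combined: 0.11 + 0.138425 + 0.0250967 + 0.0729 = 0.346422 m²
In yd²: 0.346422 / 0.836127 = 0.414317 yd²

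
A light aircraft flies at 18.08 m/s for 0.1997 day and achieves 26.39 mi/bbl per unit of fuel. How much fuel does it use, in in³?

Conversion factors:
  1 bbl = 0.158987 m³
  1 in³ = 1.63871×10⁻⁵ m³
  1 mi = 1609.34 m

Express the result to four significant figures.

0.1997 day → 17254.1 s
d = v × t = 18.08 × 17254.1 = 311954 m
26.39 mi/bbl → 267132 m/m³
V = d / (distance per unit fuel) = 311954 / 267132 = 1.16779 m³
In in³: 1.16779 / 1.63871×10⁻⁵ = 71262.8 in³

7.126×10⁴ in³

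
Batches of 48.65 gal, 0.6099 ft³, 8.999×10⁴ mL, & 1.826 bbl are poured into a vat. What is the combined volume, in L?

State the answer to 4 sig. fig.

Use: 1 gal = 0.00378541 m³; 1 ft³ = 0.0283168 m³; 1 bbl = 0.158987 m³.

581.7 L

48.65 gal × 0.00378541 → 0.18416 m³
0.6099 ft³ × 0.0283168 → 0.0172704 m³
8.999×10⁴ mL × 10⁻⁶ → 0.08999 m³
1.826 bbl × 0.158987 → 0.29031 m³
Total: 0.18416 + 0.0172704 + 0.08999 + 0.29031 = 0.58173 m³
In L: 0.58173 / 0.001 = 581.73 L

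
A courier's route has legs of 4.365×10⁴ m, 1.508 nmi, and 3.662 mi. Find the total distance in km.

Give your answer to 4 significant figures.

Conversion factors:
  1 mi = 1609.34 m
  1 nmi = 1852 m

52.34 km

4.365×10⁴ m (already m)
1.508 nmi × 1852 = 2792.82 m
3.662 mi × 1609.34 = 5893.4 m
Combined: 43650 + 2792.82 + 5893.4 = 52336.2 m
In km: 52336.2 / 1000 = 52.3362 km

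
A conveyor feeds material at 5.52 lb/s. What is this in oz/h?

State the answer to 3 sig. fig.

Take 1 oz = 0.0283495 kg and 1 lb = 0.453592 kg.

5.52 lb/s × 0.453592 kg/lb = 2.50383 kg/s
2.50383 kg/s ÷ 0.0283495 kg/oz × 3600 s/h = 317952 oz/h

3.18×10⁵ oz/h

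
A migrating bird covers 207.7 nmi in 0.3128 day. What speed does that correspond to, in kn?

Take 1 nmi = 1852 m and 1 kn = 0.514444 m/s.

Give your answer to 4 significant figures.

207.7 nmi × 1852 → 384660 m
0.3128 day × 86400 → 27025.9 s
v = d / t = 384660 m / 27025.9 s = 14.233 m/s
14.233 m/s ÷ (0.514444 m/s/kn) = 27.6668 kn

27.67 kn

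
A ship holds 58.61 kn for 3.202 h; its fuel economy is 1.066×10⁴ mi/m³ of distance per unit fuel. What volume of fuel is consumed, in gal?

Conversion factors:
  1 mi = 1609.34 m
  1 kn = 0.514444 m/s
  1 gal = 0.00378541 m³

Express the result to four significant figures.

58.61 kn → 30.1516 m/s
3.202 h → 11527.2 s
d = v × t = 30.1516 × 11527.2 = 347564 m
1.066×10⁴ mi/m³ → 1.71556×10⁷ m/m³
V = d / (distance per unit fuel) = 347564 / 1.71556×10⁷ = 0.0202595 m³
In gal: 0.0202595 / 0.00378541 = 5.352 gal

5.352 gal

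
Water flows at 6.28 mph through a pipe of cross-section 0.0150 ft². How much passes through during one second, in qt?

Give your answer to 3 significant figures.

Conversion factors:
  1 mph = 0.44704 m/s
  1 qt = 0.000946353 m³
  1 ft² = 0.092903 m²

6.28 mph × 0.44704 → 2.80741 m/s
0.0150 ft² × 0.092903 → 0.00139354 m²
V = v × A × t = 2.80741 m/s × 0.00139354 m² × 1 s = 0.00391224 m³
0.00391224 m³ ÷ (0.000946353 m³/qt) = 4.13402 qt

4.13 qt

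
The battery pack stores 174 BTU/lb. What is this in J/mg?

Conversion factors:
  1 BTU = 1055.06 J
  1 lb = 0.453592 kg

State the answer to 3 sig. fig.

174 BTU/lb × 1055.06 J/BTU ÷ 0.453592 kg/lb = 404726 J/kg
404726 J/kg × 10⁻⁶ kg/mg = 0.404726 J/mg

0.405 J/mg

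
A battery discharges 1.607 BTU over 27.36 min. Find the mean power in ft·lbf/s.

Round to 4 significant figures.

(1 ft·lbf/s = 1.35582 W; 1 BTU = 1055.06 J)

1.607 BTU × 1055.06 = 1695.48 J
27.36 min × 60 = 1641.6 s
P = E / t = 1695.48 J / 1641.6 s = 1.03282 W
1.03282 W ÷ (1.35582 W/ft·lbf/s) = 0.761768 ft·lbf/s

0.7618 ft·lbf/s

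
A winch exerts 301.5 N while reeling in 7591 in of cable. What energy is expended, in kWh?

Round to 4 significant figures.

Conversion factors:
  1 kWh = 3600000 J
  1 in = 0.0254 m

7591 in × 0.0254 = 192.811 m
W = F × d = 301.5 N × 192.811 m = 58132.5 J
58132.5 J ÷ (3600000 J/kWh) = 0.0161479 kWh

0.01615 kWh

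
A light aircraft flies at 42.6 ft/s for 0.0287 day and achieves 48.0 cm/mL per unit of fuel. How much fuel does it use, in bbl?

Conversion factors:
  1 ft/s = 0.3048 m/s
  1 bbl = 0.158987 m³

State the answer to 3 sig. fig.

42.6 ft/s → 12.9845 m/s
0.0287 day → 2479.68 s
d = v × t = 12.9845 × 2479.68 = 32197.4 m
48.0 cm/mL → 480000 m/m³
V = d / (distance per unit fuel) = 32197.4 / 480000 = 0.0670779 m³
In bbl: 0.0670779 / 0.158987 = 0.421908 bbl

0.422 bbl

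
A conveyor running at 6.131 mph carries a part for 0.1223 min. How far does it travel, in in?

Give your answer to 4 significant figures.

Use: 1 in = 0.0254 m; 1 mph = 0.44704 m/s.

791.8 in

6.131 mph × 0.44704 = 2.7408 m/s
0.1223 min × 60 = 7.338 s
d = v × t = 2.7408 m/s × 7.338 s = 20.112 m
20.112 m ÷ (0.0254 m/in) = 791.811 in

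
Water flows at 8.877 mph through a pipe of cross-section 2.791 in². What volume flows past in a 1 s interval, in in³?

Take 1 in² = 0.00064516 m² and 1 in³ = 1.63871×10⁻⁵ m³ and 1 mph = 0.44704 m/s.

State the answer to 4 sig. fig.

8.877 mph × 0.44704 → 3.96837 m/s
2.791 in² × 0.00064516 → 0.00180064 m²
V = v × A × t = 3.96837 m/s × 0.00180064 m² × 1 s = 0.00714561 m³
0.00714561 m³ ÷ (1.63871×10⁻⁵ m³/in³) = 436.051 in³

436.1 in³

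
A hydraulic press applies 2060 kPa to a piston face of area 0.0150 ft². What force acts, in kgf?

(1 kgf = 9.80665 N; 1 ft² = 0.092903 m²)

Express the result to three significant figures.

2060 kPa × 1000 = 2.06×10⁶ Pa
0.0150 ft² × 0.092903 = 0.00139354 m²
F = P × A = 2.06×10⁶ Pa × 0.00139354 m² = 2870.69 N
2870.69 N ÷ (9.80665 N/kgf) = 292.729 kgf

293 kgf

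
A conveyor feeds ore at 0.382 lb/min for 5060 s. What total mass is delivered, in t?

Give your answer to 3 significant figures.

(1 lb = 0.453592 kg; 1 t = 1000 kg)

0.382 lb/min → 0.00288787 kg/s
m = ṁ × t = 0.00288787 × 5060 = 14.6126 kg
In t: 14.6126 / 1000 = 0.0146126 t

0.0146 t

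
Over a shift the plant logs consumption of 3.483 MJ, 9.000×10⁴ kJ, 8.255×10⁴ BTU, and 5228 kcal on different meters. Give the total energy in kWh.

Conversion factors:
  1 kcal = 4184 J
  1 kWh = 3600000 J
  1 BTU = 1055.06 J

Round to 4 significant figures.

3.483 MJ × 1000000 = 3.483×10⁶ J
9.000×10⁴ kJ × 1000 = 9×10⁷ J
8.255×10⁴ BTU × 1055.06 = 8.70952×10⁷ J
5228 kcal × 4184 = 2.1874×10⁷ J
Sum: 3.483×10⁶ + 9×10⁷ + 8.70952×10⁷ + 2.1874×10⁷ = 2.02452×10⁸ J
In kWh: 2.02452×10⁸ / 3600000 = 56.2367 kWh

56.24 kWh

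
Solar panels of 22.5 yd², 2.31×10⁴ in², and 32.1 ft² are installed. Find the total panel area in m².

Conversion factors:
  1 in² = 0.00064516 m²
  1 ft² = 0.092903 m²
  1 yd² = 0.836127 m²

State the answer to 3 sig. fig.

36.7 m²

22.5 yd² × 0.836127 = 18.8129 m²
2.31×10⁴ in² × 0.00064516 = 14.9032 m²
32.1 ft² × 0.092903 = 2.98219 m²
Sum: 18.8129 + 14.9032 + 2.98219 = 36.6983 m²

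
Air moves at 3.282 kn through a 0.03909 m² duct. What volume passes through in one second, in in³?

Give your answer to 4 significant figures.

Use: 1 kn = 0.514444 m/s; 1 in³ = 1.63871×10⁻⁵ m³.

4028 in³

3.282 kn × 0.514444 → 1.68841 m/s
V = v × A × t = 1.68841 m/s × 0.03909 m² × 1 s = 0.0659999 m³
0.0659999 m³ ÷ (1.63871×10⁻⁵ m³/in³) = 4027.55 in³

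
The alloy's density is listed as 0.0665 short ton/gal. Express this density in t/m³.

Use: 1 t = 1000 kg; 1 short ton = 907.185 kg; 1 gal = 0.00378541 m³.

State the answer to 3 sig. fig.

0.0665 short ton/gal × 907.185 kg/short ton ÷ 0.00378541 m³/gal = 15936.9 kg/m³
15936.9 kg/m³ ÷ 1000 kg/t = 15.9369 t/m³

15.9 t/m³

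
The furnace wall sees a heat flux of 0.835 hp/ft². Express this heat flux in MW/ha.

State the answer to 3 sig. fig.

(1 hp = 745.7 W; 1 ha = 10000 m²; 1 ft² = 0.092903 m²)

0.835 hp/ft² × 745.7 W/hp ÷ 0.092903 m²/ft² = 6702.25 W/m²
6702.25 W/m² ÷ 1000000 W/MW × 10000 m²/ha = 67.0225 MW/ha

67.0 MW/ha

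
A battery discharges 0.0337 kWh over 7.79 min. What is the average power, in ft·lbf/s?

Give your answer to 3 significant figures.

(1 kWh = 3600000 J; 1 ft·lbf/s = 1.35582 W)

191 ft·lbf/s

0.0337 kWh × 3600000 → 121320 J
7.79 min × 60 → 467.4 s
P = E / t = 121320 J / 467.4 s = 259.564 W
259.564 W ÷ (1.35582 W/ft·lbf/s) = 191.444 ft·lbf/s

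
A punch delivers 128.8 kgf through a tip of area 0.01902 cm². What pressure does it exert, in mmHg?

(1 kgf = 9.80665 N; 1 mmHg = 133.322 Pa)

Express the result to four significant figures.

128.8 kgf × 9.80665 → 1263.1 N
0.01902 cm² × 0.0001 → 1.902×10⁻⁶ m²
P = F / A = 1263.1 N / 1.902×10⁻⁶ m² = 6.6409×10⁸ Pa
6.6409×10⁸ Pa ÷ (133.322 Pa/mmHg) = 4.9811×10⁶ mmHg

4.981×10⁶ mmHg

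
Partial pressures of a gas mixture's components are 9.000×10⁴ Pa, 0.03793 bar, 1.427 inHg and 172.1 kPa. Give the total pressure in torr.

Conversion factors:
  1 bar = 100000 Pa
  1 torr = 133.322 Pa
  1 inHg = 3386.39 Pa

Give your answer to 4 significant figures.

9.000×10⁴ Pa (already Pa)
0.03793 bar × 100000 → 3793 Pa
1.427 inHg × 3386.39 → 4832.38 Pa
172.1 kPa × 1000 → 172100 Pa
Sum: 90000 + 3793 + 4832.38 + 172100 = 270725 Pa
In torr: 270725 / 133.322 = 2030.61 torr

2031 torr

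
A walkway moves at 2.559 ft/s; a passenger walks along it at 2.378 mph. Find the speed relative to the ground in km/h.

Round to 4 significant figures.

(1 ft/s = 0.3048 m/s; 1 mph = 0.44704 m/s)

2.559 ft/s × 0.3048 = 0.779983 m/s
2.378 mph × 0.44704 = 1.06306 m/s
Sum: 0.779983 + 1.06306 = 1.84304 m/s
In km/h: 1.84304 / (1/3.6) = 6.63494 km/h

6.635 km/h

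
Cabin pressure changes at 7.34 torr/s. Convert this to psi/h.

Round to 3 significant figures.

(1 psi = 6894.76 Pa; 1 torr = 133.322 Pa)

7.34 torr/s × 133.322 Pa/torr = 978.583 Pa/s
978.583 Pa/s ÷ 6894.76 Pa/psi × 3600 s/h = 510.953 psi/h

511 psi/h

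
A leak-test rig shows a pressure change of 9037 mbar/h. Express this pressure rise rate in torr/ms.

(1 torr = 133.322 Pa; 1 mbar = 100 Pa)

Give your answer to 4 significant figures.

0.001883 torr/ms

9037 mbar/h × 100 Pa/mbar ÷ 3600 s/h = 251.028 Pa/s
251.028 Pa/s ÷ 133.322 Pa/torr × 0.001 s/ms = 0.00188287 torr/ms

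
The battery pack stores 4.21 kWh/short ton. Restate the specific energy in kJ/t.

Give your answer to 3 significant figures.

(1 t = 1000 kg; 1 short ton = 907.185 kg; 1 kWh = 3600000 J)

1.67×10⁴ kJ/t

4.21 kWh/short ton × 3600000 J/kWh ÷ 907.185 kg/short ton = 16706.6 J/kg
16706.6 J/kg ÷ 1000 J/kJ × 1000 kg/t = 16706.6 kJ/t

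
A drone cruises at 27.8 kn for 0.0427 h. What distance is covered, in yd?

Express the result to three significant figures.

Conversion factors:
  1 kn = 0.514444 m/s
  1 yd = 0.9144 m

2400 yd

27.8 kn × 0.514444 → 14.3015 m/s
0.0427 h × 3600 → 153.72 s
d = v × t = 14.3015 m/s × 153.72 s = 2198.43 m
2198.43 m ÷ (0.9144 m/yd) = 2404.23 yd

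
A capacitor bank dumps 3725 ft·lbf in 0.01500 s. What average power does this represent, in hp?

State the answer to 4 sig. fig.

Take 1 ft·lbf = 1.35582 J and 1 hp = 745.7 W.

451.5 hp

3725 ft·lbf × 1.35582 = 5050.43 J
P = E / t = 5050.43 J / 0.015 s = 336695 W
336695 W ÷ (745.7 W/hp) = 451.515 hp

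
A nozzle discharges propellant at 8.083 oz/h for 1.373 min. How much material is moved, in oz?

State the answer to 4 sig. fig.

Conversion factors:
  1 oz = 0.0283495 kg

8.083 oz/h → 6.36525×10⁻⁵ kg/s
1.373 min → 82.38 s
m = ṁ × t = 6.36525×10⁻⁵ × 82.38 = 0.00524369 kg
In oz: 0.00524369 / 0.0283495 = 0.184966 oz

0.1850 oz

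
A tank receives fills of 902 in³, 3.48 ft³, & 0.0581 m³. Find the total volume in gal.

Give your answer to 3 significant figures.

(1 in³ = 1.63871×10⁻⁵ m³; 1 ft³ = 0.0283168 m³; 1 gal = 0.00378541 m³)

902 in³ × 1.63871×10⁻⁵ → 0.0147812 m³
3.48 ft³ × 0.0283168 → 0.0985425 m³
0.0581 m³ (already m³)
Sum: 0.0147812 + 0.0985425 + 0.0581 = 0.171424 m³
In gal: 0.171424 / 0.00378541 = 45.2855 gal

45.3 gal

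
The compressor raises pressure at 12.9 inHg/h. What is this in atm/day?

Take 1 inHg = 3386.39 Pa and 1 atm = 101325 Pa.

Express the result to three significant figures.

12.9 inHg/h × 3386.39 Pa/inHg ÷ 3600 s/h = 12.1346 Pa/s
12.1346 Pa/s ÷ 101325 Pa/atm × 86400 s/day = 10.3472 atm/day

10.3 atm/day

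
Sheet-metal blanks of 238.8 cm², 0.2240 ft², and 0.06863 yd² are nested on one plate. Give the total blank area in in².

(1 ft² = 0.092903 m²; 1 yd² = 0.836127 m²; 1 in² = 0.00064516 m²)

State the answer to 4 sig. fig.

238.8 cm² × 0.0001 → 0.02388 m²
0.2240 ft² × 0.092903 → 0.0208103 m²
0.06863 yd² × 0.836127 → 0.0573834 m²
Total: 0.02388 + 0.0208103 + 0.0573834 = 0.102074 m²
In in²: 0.102074 / 0.00064516 = 158.215 in²

158.2 in²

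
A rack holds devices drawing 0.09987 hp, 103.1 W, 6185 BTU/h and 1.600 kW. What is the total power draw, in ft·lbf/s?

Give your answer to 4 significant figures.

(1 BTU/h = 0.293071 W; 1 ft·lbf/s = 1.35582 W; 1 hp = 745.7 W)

0.09987 hp × 745.7 = 74.4731 W
103.1 W (already W)
6185 BTU/h × 0.293071 = 1812.64 W
1.600 kW × 1000 = 1600 W
Sum: 74.4731 + 103.1 + 1812.64 + 1600 = 3590.21 W
In ft·lbf/s: 3590.21 / 1.35582 = 2648 ft·lbf/s

2648 ft·lbf/s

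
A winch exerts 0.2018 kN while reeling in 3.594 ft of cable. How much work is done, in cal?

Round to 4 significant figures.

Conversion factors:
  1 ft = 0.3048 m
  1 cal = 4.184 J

52.84 cal

0.2018 kN × 1000 = 201.8 N
3.594 ft × 0.3048 = 1.09545 m
W = F × d = 201.8 N × 1.09545 m = 221.062 J
221.062 J ÷ (4.184 J/cal) = 52.8351 cal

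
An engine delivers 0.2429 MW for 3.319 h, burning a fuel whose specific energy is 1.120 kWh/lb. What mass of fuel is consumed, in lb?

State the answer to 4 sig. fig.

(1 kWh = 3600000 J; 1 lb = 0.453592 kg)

719.8 lb

0.2429 MW → 242900 W
3.319 h → 11948.4 s
E = P × t = 242900 × 11948.4 = 2.90227×10⁹ J
1.120 kWh/lb → 8.88905×10⁶ J/kg
m = E / e_s = 2.90227×10⁹ / 8.88905×10⁶ = 326.499 kg
In lb: 326.499 / 0.453592 = 719.808 lb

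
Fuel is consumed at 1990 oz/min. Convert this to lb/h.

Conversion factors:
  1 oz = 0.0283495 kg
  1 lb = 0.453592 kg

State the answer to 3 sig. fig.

1990 oz/min × 0.0283495 kg/oz ÷ 60 s/min = 0.940258 kg/s
0.940258 kg/s ÷ 0.453592 kg/lb × 3600 s/h = 7462.5 lb/h

7460 lb/h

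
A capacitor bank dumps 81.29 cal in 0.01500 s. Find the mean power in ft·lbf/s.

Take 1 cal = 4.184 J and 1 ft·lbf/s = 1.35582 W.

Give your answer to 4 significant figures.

1.672×10⁴ ft·lbf/s

81.29 cal × 4.184 = 340.117 J
P = E / t = 340.117 J / 0.015 s = 22674.5 W
22674.5 W ÷ (1.35582 W/ft·lbf/s) = 16723.8 ft·lbf/s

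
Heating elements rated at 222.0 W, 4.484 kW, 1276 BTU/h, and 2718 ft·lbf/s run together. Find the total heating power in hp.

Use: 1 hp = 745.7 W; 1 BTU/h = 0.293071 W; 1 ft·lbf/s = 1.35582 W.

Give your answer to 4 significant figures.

11.75 hp

222.0 W (already W)
4.484 kW × 1000 = 4484 W
1276 BTU/h × 0.293071 = 373.959 W
2718 ft·lbf/s × 1.35582 = 3685.12 W
Combined: 222 + 4484 + 373.959 + 3685.12 = 8765.08 W
In hp: 8765.08 / 745.7 = 11.7542 hp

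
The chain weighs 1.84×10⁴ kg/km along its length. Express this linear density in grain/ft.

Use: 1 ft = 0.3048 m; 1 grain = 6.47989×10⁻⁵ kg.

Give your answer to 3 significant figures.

8.65×10⁴ grain/ft

1.84×10⁴ kg/km ÷ 1000 m/km = 18.4 kg/m
18.4 kg/m ÷ 6.47989×10⁻⁵ kg/grain × 0.3048 m/ft = 86549.6 grain/ft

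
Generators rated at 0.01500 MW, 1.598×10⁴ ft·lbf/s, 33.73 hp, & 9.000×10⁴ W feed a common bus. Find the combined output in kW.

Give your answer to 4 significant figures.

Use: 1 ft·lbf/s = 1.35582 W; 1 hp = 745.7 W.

0.01500 MW × 1000000 = 15000 W
1.598×10⁴ ft·lbf/s × 1.35582 = 21666 W
33.73 hp × 745.7 = 25152.5 W
9.000×10⁴ W (already W)
Sum: 15000 + 21666 + 25152.5 + 90000 = 151818 W
In kW: 151818 / 1000 = 151.818 kW

151.8 kW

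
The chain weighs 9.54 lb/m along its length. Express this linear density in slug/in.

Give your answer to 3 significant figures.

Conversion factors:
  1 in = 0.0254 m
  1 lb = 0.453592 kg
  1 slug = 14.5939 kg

0.00753 slug/in

9.54 lb/m × 0.453592 kg/lb = 4.32727 kg/m
4.32727 kg/m ÷ 14.5939 kg/slug × 0.0254 m/in = 0.00753141 slug/in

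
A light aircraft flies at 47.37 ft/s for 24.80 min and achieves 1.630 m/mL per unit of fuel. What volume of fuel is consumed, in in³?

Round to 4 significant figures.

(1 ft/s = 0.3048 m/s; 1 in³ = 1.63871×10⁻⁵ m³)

47.37 ft/s → 14.4384 m/s
24.80 min → 1488 s
d = v × t = 14.4384 × 1488 = 21484.3 m
1.630 m/mL → 1.63×10⁶ m/m³
V = d / (distance per unit fuel) = 21484.3 / 1.63×10⁶ = 0.0131806 m³
In in³: 0.0131806 / 1.63871×10⁻⁵ = 804.328 in³

804.3 in³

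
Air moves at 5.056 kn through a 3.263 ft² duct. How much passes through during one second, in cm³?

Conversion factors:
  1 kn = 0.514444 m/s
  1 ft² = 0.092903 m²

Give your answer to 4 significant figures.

7.885×10⁵ cm³

5.056 kn × 0.514444 → 2.60103 m/s
3.263 ft² × 0.092903 → 0.303142 m²
V = v × A × t = 2.60103 m/s × 0.303142 m² × 1 s = 0.788481 m³
0.788481 m³ ÷ (10⁻⁶ m³/cm³) = 788481 cm³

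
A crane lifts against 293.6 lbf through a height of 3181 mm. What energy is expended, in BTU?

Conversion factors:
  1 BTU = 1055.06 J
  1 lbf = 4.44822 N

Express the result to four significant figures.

293.6 lbf × 4.44822 = 1306 N
3181 mm × 0.001 = 3.181 m
W = F × d = 1306 N × 3.181 m = 4154.39 J
4154.39 J ÷ (1055.06 J/BTU) = 3.93759 BTU

3.938 BTU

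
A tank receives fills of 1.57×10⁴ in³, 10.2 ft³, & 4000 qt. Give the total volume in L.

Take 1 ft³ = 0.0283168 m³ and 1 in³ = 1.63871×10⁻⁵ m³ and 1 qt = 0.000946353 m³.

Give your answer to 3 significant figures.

4330 L

1.57×10⁴ in³ × 1.63871×10⁻⁵ → 0.257277 m³
10.2 ft³ × 0.0283168 → 0.288831 m³
4000 qt × 0.000946353 → 3.78541 m³
Combined: 0.257277 + 0.288831 + 3.78541 = 4.33152 m³
In L: 4.33152 / 0.001 = 4331.52 L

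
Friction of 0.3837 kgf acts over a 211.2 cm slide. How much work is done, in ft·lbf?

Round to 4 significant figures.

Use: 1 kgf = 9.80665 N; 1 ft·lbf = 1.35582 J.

0.3837 kgf × 9.80665 = 3.76281 N
211.2 cm × 0.01 = 2.112 m
W = F × d = 3.76281 N × 2.112 m = 7.94705 J
7.94705 J ÷ (1.35582 J/ft·lbf) = 5.86143 ft·lbf

5.861 ft·lbf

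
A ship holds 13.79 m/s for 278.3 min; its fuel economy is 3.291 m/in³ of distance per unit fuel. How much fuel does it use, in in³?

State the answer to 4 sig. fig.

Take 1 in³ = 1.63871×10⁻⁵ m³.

278.3 min → 16698 s
d = v × t = 13.79 × 16698 = 230265 m
3.291 m/in³ → 200829 m/m³
V = d / (distance per unit fuel) = 230265 / 200829 = 1.14657 m³
In in³: 1.14657 / 1.63871×10⁻⁵ = 69967.8 in³

6.997×10⁴ in³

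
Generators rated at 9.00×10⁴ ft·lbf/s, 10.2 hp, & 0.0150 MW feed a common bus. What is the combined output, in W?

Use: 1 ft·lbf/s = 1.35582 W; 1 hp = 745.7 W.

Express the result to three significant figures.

1.45×10⁵ W

9.00×10⁴ ft·lbf/s × 1.35582 → 122024 W
10.2 hp × 745.7 → 7606.14 W
0.0150 MW × 1000000 → 15000 W
Total: 122024 + 7606.14 + 15000 = 144630 W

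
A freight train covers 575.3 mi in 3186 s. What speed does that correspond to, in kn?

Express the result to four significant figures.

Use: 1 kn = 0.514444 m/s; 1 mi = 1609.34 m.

564.9 kn

575.3 mi × 1609.34 = 925853 m
v = d / t = 925853 m / 3186 s = 290.6 m/s
290.6 m/s ÷ (0.514444 m/s/kn) = 564.882 kn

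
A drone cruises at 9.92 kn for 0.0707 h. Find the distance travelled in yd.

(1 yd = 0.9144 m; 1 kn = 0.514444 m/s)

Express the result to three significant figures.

1420 yd

9.92 kn × 0.514444 → 5.10328 m/s
0.0707 h × 3600 → 254.52 s
d = v × t = 5.10328 m/s × 254.52 s = 1298.89 m
1298.89 m ÷ (0.9144 m/yd) = 1420.48 yd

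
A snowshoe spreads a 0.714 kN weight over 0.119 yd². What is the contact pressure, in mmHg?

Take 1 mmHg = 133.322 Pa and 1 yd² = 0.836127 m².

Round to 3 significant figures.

53.8 mmHg

0.714 kN × 1000 = 714 N
0.119 yd² × 0.836127 = 0.0994991 m²
P = F / A = 714 N / 0.0994991 m² = 7175.94 Pa
7175.94 Pa ÷ (133.322 Pa/mmHg) = 53.8241 mmHg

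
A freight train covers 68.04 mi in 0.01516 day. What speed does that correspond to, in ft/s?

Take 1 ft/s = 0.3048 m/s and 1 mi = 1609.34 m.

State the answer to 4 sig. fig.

274.3 ft/s

68.04 mi × 1609.34 → 109499 m
0.01516 day × 86400 → 1309.82 s
v = d / t = 109499 m / 1309.82 s = 83.5985 m/s
83.5985 m/s ÷ (0.3048 m/s/ft/s) = 274.273 ft/s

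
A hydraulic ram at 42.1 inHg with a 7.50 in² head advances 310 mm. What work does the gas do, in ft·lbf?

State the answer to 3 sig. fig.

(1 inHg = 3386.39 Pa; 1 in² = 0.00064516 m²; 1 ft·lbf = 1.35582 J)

158 ft·lbf

42.1 inHg → 142567 Pa
7.50 in² → 0.0048387 m²
F = P × A = 142567 × 0.0048387 = 689.839 N
310 mm → 0.31 m
W = F × d = 689.839 × 0.31 = 213.85 J
In ft·lbf: 213.85 / 1.35582 = 157.727 ft·lbf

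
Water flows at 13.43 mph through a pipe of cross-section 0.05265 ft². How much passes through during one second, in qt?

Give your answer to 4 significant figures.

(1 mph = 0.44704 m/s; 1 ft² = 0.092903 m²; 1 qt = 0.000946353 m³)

13.43 mph × 0.44704 = 6.00375 m/s
0.05265 ft² × 0.092903 = 0.00489134 m²
V = v × A × t = 6.00375 m/s × 0.00489134 m² × 1 s = 0.0293664 m³
0.0293664 m³ ÷ (0.000946353 m³/qt) = 31.0311 qt

31.03 qt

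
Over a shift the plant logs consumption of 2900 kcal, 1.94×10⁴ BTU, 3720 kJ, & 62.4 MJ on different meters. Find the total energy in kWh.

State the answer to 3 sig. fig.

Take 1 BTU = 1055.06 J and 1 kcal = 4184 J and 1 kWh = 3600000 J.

2900 kcal × 4184 → 1.21336×10⁷ J
1.94×10⁴ BTU × 1055.06 → 2.04682×10⁷ J
3720 kJ × 1000 → 3.72×10⁶ J
62.4 MJ × 1000000 → 6.24×10⁷ J
Total: 1.21336×10⁷ + 2.04682×10⁷ + 3.72×10⁶ + 6.24×10⁷ = 9.87218×10⁷ J
In kWh: 9.87218×10⁷ / 3600000 = 27.4227 kWh

27.4 kWh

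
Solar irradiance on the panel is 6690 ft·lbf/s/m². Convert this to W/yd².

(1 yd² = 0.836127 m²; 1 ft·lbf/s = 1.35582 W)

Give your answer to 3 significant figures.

7580 W/yd²

6690 ft·lbf/s/m² × 1.35582 W/ft·lbf/s = 9070.44 W/m²
9070.44 W/m² × 0.836127 m²/yd² = 7584.04 W/yd²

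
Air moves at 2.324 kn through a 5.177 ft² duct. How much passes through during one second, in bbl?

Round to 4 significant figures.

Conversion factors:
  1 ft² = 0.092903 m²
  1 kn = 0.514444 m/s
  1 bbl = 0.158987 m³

3.617 bbl

2.324 kn × 0.514444 → 1.19557 m/s
5.177 ft² × 0.092903 → 0.480959 m²
V = v × A × t = 1.19557 m/s × 0.480959 m² × 1 s = 0.57502 m³
0.57502 m³ ÷ (0.158987 m³/bbl) = 3.61677 bbl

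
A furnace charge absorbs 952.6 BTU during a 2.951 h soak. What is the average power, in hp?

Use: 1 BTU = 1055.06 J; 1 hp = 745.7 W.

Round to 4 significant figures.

0.1269 hp

952.6 BTU × 1055.06 → 1.00505×10⁶ J
2.951 h × 3600 → 10623.6 s
P = E / t = 1.00505×10⁶ J / 10623.6 s = 94.6054 W
94.6054 W ÷ (745.7 W/hp) = 0.126868 hp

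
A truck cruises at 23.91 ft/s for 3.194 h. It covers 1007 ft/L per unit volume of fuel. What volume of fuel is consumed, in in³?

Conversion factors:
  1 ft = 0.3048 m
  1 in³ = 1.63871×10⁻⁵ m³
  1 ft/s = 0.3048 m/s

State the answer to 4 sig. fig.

23.91 ft/s → 7.28777 m/s
3.194 h → 11498.4 s
d = v × t = 7.28777 × 11498.4 = 83797.7 m
1007 ft/L → 306934 m/m³
V = d / (distance per unit fuel) = 83797.7 / 306934 = 0.273015 m³
In in³: 0.273015 / 1.63871×10⁻⁵ = 16660.4 in³

1.666×10⁴ in³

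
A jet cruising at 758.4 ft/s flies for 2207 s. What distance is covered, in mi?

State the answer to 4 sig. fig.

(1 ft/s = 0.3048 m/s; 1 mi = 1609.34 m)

317.0 mi

758.4 ft/s × 0.3048 = 231.16 m/s
d = v × t = 231.16 m/s × 2207 s = 510170 m
510170 m ÷ (1609.34 m/mi) = 317.006 mi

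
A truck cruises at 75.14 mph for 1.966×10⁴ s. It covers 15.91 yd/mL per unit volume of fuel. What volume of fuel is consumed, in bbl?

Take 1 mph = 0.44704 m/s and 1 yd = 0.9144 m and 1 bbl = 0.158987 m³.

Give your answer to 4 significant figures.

0.2855 bbl

75.14 mph → 33.5906 m/s
d = v × t = 33.5906 × 19660 = 660391 m
15.91 yd/mL → 1.45481×10⁷ m/m³
V = d / (distance per unit fuel) = 660391 / 1.45481×10⁷ = 0.0453936 m³
In bbl: 0.0453936 / 0.158987 = 0.285518 bbl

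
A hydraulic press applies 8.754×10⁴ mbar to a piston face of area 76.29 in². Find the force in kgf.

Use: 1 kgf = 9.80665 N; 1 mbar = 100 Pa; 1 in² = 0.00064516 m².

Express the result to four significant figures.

4.394×10⁴ kgf

8.754×10⁴ mbar × 100 → 8.754×10⁶ Pa
76.29 in² × 0.00064516 → 0.0492193 m²
F = P × A = 8.754×10⁶ Pa × 0.0492193 m² = 430866 N
430866 N ÷ (9.80665 N/kgf) = 43936.1 kgf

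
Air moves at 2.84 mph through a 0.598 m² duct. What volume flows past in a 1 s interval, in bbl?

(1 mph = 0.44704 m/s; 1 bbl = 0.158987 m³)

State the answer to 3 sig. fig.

4.78 bbl

2.84 mph × 0.44704 = 1.26959 m/s
V = v × A × t = 1.26959 m/s × 0.598 m² × 1 s = 0.759215 m³
0.759215 m³ ÷ (0.158987 m³/bbl) = 4.77533 bbl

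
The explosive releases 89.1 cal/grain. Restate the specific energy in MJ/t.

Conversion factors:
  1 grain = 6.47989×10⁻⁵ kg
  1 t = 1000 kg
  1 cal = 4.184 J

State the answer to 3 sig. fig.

5750 MJ/t

89.1 cal/grain × 4.184 J/cal ÷ 6.47989×10⁻⁵ kg/grain = 5.7531×10⁶ J/kg
5.7531×10⁶ J/kg ÷ 1000000 J/MJ × 1000 kg/t = 5753.1 MJ/t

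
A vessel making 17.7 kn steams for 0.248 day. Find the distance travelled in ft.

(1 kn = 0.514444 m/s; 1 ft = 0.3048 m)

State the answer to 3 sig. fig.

17.7 kn × 0.514444 = 9.10566 m/s
0.248 day × 86400 = 21427.2 s
d = v × t = 9.10566 m/s × 21427.2 s = 195109 m
195109 m ÷ (0.3048 m/ft) = 640121 ft

6.40×10⁵ ft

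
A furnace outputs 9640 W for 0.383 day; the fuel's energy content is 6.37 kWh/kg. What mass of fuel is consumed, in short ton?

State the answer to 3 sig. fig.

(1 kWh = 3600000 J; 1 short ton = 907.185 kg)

0.383 day → 33091.2 s
E = P × t = 9640 × 33091.2 = 3.18999×10⁸ J
6.37 kWh/kg → 2.2932×10⁷ J/kg
m = E / e_s = 3.18999×10⁸ / 2.2932×10⁷ = 13.9106 kg
In short ton: 13.9106 / 907.185 = 0.0153338 short ton

0.0153 short ton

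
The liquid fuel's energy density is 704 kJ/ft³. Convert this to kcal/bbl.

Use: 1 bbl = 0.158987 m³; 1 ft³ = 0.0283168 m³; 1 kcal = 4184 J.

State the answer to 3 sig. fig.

704 kJ/ft³ × 1000 J/kJ ÷ 0.0283168 m³/ft³ = 2.48616×10⁷ J/m³
2.48616×10⁷ J/m³ ÷ 4184 J/kcal × 0.158987 m³/bbl = 944.711 kcal/bbl

945 kcal/bbl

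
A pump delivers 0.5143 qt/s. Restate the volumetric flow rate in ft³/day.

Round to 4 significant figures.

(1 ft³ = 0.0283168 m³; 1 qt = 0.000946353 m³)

0.5143 qt/s × 0.000946353 m³/qt = 4.86709×10⁻⁴ m³/s
4.86709×10⁻⁴ m³/s ÷ 0.0283168 m³/ft³ × 86400 s/day = 1485.04 ft³/day

1485 ft³/day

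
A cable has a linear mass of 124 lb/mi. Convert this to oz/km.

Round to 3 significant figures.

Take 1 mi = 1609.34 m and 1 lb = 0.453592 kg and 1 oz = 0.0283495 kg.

124 lb/mi × 0.453592 kg/lb ÷ 1609.34 m/mi = 0.0349494 kg/m
0.0349494 kg/m ÷ 0.0283495 kg/oz × 1000 m/km = 1232.8 oz/km

1230 oz/km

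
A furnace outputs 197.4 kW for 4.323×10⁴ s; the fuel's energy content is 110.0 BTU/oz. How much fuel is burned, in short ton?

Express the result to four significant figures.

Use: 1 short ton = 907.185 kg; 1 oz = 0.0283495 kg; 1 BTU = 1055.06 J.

197.4 kW → 197400 W
E = P × t = 197400 × 43230 = 8.5336×10⁹ J
110.0 BTU/oz → 4.09378×10⁶ J/kg
m = E / e_s = 8.5336×10⁹ / 4.09378×10⁶ = 2084.53 kg
In short ton: 2084.53 / 907.185 = 2.2978 short ton

2.298 short ton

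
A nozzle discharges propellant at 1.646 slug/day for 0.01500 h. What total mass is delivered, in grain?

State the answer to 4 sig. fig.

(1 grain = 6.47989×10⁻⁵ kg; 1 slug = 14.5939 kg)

1.646 slug/day → 2.78027×10⁻⁴ kg/s
0.01500 h → 54 s
m = ṁ × t = 2.78027×10⁻⁴ × 54 = 0.0150135 kg
In grain: 0.0150135 / 6.47989×10⁻⁵ = 231.694 grain

231.7 grain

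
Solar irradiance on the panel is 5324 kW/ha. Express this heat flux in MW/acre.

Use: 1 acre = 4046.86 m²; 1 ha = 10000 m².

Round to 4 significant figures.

5324 kW/ha × 1000 W/kW ÷ 10000 m²/ha = 532.4 W/m²
532.4 W/m² ÷ 1000000 W/MW × 4046.86 m²/acre = 2.15455 MW/acre

2.155 MW/acre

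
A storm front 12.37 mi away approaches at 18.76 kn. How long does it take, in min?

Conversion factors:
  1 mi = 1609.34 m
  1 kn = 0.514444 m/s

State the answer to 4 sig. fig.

12.37 mi × 1609.34 → 19907.5 m
18.76 kn × 0.514444 → 9.65097 m/s
t = d / v = 19907.5 m / 9.65097 m/s = 2062.75 s
2062.75 s ÷ (60 s/min) = 34.3792 min

34.38 min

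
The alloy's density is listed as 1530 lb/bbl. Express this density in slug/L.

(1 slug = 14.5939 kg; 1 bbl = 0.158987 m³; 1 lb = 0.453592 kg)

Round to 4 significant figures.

0.2991 slug/L

1530 lb/bbl × 0.453592 kg/lb ÷ 0.158987 m³/bbl = 4365.11 kg/m³
4365.11 kg/m³ ÷ 14.5939 kg/slug × 0.001 m³/L = 0.299105 slug/L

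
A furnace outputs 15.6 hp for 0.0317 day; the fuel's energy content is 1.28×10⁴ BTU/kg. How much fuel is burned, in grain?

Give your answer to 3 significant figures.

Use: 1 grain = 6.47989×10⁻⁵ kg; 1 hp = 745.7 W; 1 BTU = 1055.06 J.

15.6 hp → 11632.9 W
0.0317 day → 2738.88 s
E = P × t = 11632.9 × 2738.88 = 3.18611×10⁷ J
1.28×10⁴ BTU/kg → 1.35048×10⁷ J/kg
m = E / e_s = 3.18611×10⁷ / 1.35048×10⁷ = 2.35924 kg
In grain: 2.35924 / 6.47989×10⁻⁵ = 36408.6 grain

3.64×10⁴ grain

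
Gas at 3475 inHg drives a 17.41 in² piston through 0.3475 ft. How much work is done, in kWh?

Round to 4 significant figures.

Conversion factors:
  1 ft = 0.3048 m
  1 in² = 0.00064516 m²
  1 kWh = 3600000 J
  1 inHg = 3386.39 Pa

0.003889 kWh

3475 inHg → 1.17677×10⁷ Pa
17.41 in² → 0.0112322 m²
F = P × A = 1.17677×10⁷ × 0.0112322 = 132177 N
0.3475 ft → 0.105918 m
W = F × d = 132177 × 0.105918 = 13999.9 J
In kWh: 13999.9 / 3600000 = 0.00388886 kWh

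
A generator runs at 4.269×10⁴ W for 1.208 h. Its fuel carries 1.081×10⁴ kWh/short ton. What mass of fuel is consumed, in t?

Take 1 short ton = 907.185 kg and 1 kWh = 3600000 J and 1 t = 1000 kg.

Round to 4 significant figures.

1.208 h → 4348.8 s
E = P × t = 42690 × 4348.8 = 1.8565×10⁸ J
1.081×10⁴ kWh/short ton → 4.28975×10⁷ J/kg
m = E / e_s = 1.8565×10⁸ / 4.28975×10⁷ = 4.32776 kg
In t: 4.32776 / 1000 = 0.00432776 t

0.004328 t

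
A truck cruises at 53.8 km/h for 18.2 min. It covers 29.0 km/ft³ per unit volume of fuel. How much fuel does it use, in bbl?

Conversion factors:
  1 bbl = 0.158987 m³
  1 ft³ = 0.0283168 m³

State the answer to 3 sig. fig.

53.8 km/h → 14.9444 m/s
18.2 min → 1092 s
d = v × t = 14.9444 × 1092 = 16319.3 m
29.0 km/ft³ → 1.02413×10⁶ m/m³
V = d / (distance per unit fuel) = 16319.3 / 1.02413×10⁶ = 0.0159348 m³
In bbl: 0.0159348 / 0.158987 = 0.100227 bbl

0.100 bbl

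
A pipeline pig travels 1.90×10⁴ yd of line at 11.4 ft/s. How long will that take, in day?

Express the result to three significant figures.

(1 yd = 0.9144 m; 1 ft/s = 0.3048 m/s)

1.90×10⁴ yd × 0.9144 → 17373.6 m
11.4 ft/s × 0.3048 → 3.47472 m/s
t = d / v = 17373.6 m / 3.47472 m/s = 5000 s
5000 s ÷ (86400 s/day) = 0.0578704 day

0.0579 day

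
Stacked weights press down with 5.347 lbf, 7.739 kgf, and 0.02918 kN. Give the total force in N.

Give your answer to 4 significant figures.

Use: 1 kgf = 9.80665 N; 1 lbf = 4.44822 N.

5.347 lbf × 4.44822 = 23.7846 N
7.739 kgf × 9.80665 = 75.8937 N
0.02918 kN × 1000 = 29.18 N
Combined: 23.7846 + 75.8937 + 29.18 = 128.858 N

128.9 N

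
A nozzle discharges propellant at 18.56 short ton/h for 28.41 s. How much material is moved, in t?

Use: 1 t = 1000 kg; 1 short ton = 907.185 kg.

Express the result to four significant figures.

18.56 short ton/h → 4.67704 kg/s
m = ṁ × t = 4.67704 × 28.41 = 132.875 kg
In t: 132.875 / 1000 = 0.132875 t

0.1329 t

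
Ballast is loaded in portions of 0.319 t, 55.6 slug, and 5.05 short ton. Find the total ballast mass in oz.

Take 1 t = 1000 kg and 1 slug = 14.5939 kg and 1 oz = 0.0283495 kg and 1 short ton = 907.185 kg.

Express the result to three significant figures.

0.319 t × 1000 = 319 kg
55.6 slug × 14.5939 = 811.421 kg
5.05 short ton × 907.185 = 4581.28 kg
Combined: 319 + 811.421 + 4581.28 = 5711.7 kg
In oz: 5711.7 / 0.0283495 = 201474 oz

2.01×10⁵ oz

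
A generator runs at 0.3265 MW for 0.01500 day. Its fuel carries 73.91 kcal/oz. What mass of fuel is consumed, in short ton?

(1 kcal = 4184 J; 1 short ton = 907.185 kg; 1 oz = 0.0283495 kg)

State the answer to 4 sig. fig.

0.3265 MW → 326500 W
0.01500 day → 1296 s
E = P × t = 326500 × 1296 = 4.23144×10⁸ J
73.91 kcal/oz → 1.09081×10⁷ J/kg
m = E / e_s = 4.23144×10⁸ / 1.09081×10⁷ = 38.7917 kg
In short ton: 38.7917 / 907.185 = 0.0427605 short ton

0.04276 short ton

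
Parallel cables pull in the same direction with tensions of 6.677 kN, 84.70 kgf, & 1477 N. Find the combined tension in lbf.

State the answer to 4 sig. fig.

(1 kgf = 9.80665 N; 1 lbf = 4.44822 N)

6.677 kN × 1000 = 6677 N
84.70 kgf × 9.80665 = 830.623 N
1477 N (already N)
Total: 6677 + 830.623 + 1477 = 8984.62 N
In lbf: 8984.62 / 4.44822 = 2019.82 lbf

2020 lbf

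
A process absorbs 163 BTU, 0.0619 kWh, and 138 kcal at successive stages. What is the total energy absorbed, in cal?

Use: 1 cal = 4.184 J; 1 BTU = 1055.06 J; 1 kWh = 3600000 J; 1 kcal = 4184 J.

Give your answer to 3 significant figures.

2.32×10⁵ cal

163 BTU × 1055.06 = 171975 J
0.0619 kWh × 3600000 = 222840 J
138 kcal × 4184 = 577392 J
Combined: 171975 + 222840 + 577392 = 972207 J
In cal: 972207 / 4.184 = 232363 cal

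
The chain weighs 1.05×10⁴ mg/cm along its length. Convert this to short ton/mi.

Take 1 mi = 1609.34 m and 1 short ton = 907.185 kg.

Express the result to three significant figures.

1.86 short ton/mi

1.05×10⁴ mg/cm × 10⁻⁶ kg/mg ÷ 0.01 m/cm = 1.05 kg/m
1.05 kg/m ÷ 907.185 kg/short ton × 1609.34 m/mi = 1.86269 short ton/mi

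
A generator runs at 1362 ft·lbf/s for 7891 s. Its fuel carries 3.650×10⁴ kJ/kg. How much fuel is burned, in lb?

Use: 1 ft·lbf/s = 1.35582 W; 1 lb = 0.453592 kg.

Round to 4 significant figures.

0.8801 lb

1362 ft·lbf/s → 1846.63 W
E = P × t = 1846.63 × 7891 = 1.45718×10⁷ J
3.650×10⁴ kJ/kg → 3.65×10⁷ J/kg
m = E / e_s = 1.45718×10⁷ / 3.65×10⁷ = 0.399227 kg
In lb: 0.399227 / 0.453592 = 0.880146 lb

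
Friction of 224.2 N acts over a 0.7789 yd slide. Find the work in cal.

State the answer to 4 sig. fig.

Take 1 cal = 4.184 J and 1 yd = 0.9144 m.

0.7789 yd × 0.9144 → 0.712226 m
W = F × d = 224.2 N × 0.712226 m = 159.681 J
159.681 J ÷ (4.184 J/cal) = 38.1647 cal

38.16 cal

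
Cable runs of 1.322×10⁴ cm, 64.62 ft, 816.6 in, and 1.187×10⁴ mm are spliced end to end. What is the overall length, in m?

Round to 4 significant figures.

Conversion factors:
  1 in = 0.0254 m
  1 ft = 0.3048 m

1.322×10⁴ cm × 0.01 = 132.2 m
64.62 ft × 0.3048 = 19.6962 m
816.6 in × 0.0254 = 20.7416 m
1.187×10⁴ mm × 0.001 = 11.87 m
Total: 132.2 + 19.6962 + 20.7416 + 11.87 = 184.508 m

184.5 m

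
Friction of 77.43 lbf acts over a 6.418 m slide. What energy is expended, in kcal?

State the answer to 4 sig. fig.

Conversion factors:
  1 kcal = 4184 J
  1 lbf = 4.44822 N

0.5283 kcal

77.43 lbf × 4.44822 = 344.426 N
W = F × d = 344.426 N × 6.418 m = 2210.53 J
2210.53 J ÷ (4184 J/kcal) = 0.528329 kcal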